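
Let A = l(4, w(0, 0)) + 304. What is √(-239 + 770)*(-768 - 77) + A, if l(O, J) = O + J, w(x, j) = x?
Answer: 308 - 2535*√59 ≈ -19164.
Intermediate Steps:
l(O, J) = J + O
A = 308 (A = (0 + 4) + 304 = 4 + 304 = 308)
√(-239 + 770)*(-768 - 77) + A = √(-239 + 770)*(-768 - 77) + 308 = √531*(-845) + 308 = (3*√59)*(-845) + 308 = -2535*√59 + 308 = 308 - 2535*√59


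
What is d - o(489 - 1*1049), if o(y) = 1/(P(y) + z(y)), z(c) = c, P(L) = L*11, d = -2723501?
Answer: -18301926719/6720 ≈ -2.7235e+6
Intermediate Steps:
P(L) = 11*L
o(y) = 1/(12*y) (o(y) = 1/(11*y + y) = 1/(12*y))
d - o(489 - 1*1049) = -2723501 - 1/(12*(489 - 1*1049)) = -2723501 - 1/(12*(489 - 1049)) = -2723501 - 1/(12*(-560)) = -2723501 - (-1)/(12*560) = -2723501 - 1*(-1/6720) = -2723501 + 1/6720 = -18301926719/6720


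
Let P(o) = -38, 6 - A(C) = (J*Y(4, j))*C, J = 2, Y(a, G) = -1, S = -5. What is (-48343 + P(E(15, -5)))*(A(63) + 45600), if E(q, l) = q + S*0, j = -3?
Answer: -2212559892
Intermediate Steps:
A(C) = 6 + 2*C (A(C) = 6 - 2*(-1)*C = 6 - (-2)*C = 6 + 2*C)
E(q, l) = q (E(q, l) = q - 5*0 = q + 0 = q)
(-48343 + P(E(15, -5)))*(A(63) + 45600) = (-48343 - 38)*((6 + 2*63) + 45600) = -48381*((6 + 126) + 45600) = -48381*(132 + 45600) = -48381*45732 = -2212559892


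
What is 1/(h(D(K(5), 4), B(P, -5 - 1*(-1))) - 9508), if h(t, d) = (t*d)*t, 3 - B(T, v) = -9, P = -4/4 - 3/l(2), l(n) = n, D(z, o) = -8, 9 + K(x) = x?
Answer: -1/8740 ≈ -0.00011442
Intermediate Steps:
K(x) = -9 + x
P = -5/2 (P = -4/4 - 3/2 = -4*¼ - 3*½ = -1 - 3/2 = -5/2 ≈ -2.5000)
B(T, v) = 12 (B(T, v) = 3 - 1*(-9) = 3 + 9 = 12)
h(t, d) = d*t² (h(t, d) = (d*t)*t = d*t²)
1/(h(D(K(5), 4), B(P, -5 - 1*(-1))) - 9508) = 1/(12*(-8)² - 9508) = 1/(12*64 - 9508) = 1/(768 - 9508) = 1/(-8740) = -1/8740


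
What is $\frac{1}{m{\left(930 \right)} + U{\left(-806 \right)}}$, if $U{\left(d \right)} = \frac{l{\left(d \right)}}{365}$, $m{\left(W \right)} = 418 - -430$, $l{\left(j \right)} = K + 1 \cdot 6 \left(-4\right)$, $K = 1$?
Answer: $\frac{365}{309497} \approx 0.0011793$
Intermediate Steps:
$l{\left(j \right)} = -23$ ($l{\left(j \right)} = 1 + 1 \cdot 6 \left(-4\right) = 1 + 1 \left(-24\right) = 1 - 24 = -23$)
$m{\left(W \right)} = 848$ ($m{\left(W \right)} = 418 + 430 = 848$)
$U{\left(d \right)} = - \frac{23}{365}$
$\frac{1}{m{\left(930 \right)} + U{\left(-806 \right)}} = \frac{1}{848 - \frac{23}{365}} = \frac{1}{\frac{309497}{365}} = \frac{365}{309497}$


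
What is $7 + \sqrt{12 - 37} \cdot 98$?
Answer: $7 + 490 i \approx 7.0 + 490.0 i$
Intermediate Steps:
$7 + \sqrt{12 - 37} \cdot 98 = 7 + \sqrt{-25} \cdot 98 = 7 + 5 i 98 = 7 + 490 i$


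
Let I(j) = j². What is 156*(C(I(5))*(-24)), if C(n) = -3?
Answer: 11232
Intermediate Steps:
156*(C(I(5))*(-24)) = 156*(-3*(-24)) = 156*72 = 11232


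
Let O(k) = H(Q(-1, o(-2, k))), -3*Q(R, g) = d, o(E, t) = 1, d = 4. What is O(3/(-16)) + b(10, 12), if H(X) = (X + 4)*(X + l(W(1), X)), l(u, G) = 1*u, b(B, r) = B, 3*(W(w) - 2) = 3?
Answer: 130/9 ≈ 14.444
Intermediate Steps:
W(w) = 3 (W(w) = 2 + (⅓)*3 = 2 + 1 = 3)
l(u, G) = u
Q(R, g) = -4/3 (Q(R, g) = -⅓*4 = -4/3)
H(X) = (3 + X)*(4 + X) (H(X) = (X + 4)*(X + 3) = (4 + X)*(3 + X) = (3 + X)*(4 + X))
O(k) = 40/9 (O(k) = 12 + (-4/3)² + 7*(-4/3) = 12 + 16/9 - 28/3 = 40/9)
O(3/(-16)) + b(10, 12) = 40/9 + 10 = 130/9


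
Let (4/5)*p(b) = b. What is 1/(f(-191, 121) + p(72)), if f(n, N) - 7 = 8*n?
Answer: -1/1431 ≈ -0.00069881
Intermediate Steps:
f(n, N) = 7 + 8*n
p(b) = 5*b/4
1/(f(-191, 121) + p(72)) = 1/((7 + 8*(-191)) + (5/4)*72) = 1/((7 - 1528) + 90) = 1/(-1521 + 90) = 1/(-1431) = -1/1431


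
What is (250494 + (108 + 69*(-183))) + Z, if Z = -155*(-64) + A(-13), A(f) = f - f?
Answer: 247895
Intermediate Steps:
A(f) = 0
Z = 9920 (Z = -155*(-64) + 0 = 9920 + 0 = 9920)
(250494 + (108 + 69*(-183))) + Z = (250494 + (108 + 69*(-183))) + 9920 = (250494 + (108 - 12627)) + 9920 = (250494 - 12519) + 9920 = 237975 + 9920 = 247895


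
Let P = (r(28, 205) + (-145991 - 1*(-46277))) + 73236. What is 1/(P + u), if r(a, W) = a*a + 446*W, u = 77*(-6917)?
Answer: -1/466873 ≈ -2.1419e-6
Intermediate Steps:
u = -532609
r(a, W) = a² + 446*W
P = 65736 (P = ((28² + 446*205) + (-145991 - 1*(-46277))) + 73236 = ((784 + 91430) + (-145991 + 46277)) + 73236 = (92214 - 99714) + 73236 = -7500 + 73236 = 65736)
1/(P + u) = 1/(65736 - 532609) = 1/(-466873) = -1/466873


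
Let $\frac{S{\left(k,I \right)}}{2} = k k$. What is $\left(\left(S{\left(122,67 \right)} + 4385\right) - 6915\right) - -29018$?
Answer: $56256$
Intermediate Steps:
$S{\left(k,I \right)} = 2 k^{2}$ ($S{\left(k,I \right)} = 2 k k = 2 k^{2}$)
$\left(\left(S{\left(122,67 \right)} + 4385\right) - 6915\right) - -29018 = \left(\left(2 \cdot 122^{2} + 4385\right) - 6915\right) - -29018 = \left(\left(2 \cdot 14884 + 4385\right) - 6915\right) + 29018 = \left(\left(29768 + 4385\right) - 6915\right) + 29018 = \left(34153 - 6915\right) + 29018 = 27238 + 29018 = 56256$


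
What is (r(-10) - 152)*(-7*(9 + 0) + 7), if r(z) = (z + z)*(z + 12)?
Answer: 10752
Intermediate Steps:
r(z) = 2*z*(12 + z) (r(z) = (2*z)*(12 + z) = 2*z*(12 + z))
(r(-10) - 152)*(-7*(9 + 0) + 7) = (2*(-10)*(12 - 10) - 152)*(-7*(9 + 0) + 7) = (2*(-10)*2 - 152)*(-7*9 + 7) = (-40 - 152)*(-63 + 7) = -192*(-56) = 10752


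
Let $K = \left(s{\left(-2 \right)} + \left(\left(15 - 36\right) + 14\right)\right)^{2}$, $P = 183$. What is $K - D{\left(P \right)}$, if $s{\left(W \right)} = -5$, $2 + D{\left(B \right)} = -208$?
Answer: $354$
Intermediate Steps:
$D{\left(B \right)} = -210$ ($D{\left(B \right)} = -2 - 208 = -210$)
$K = 144$ ($K = \left(-5 + \left(\left(15 - 36\right) + 14\right)\right)^{2} = \left(-5 + \left(-21 + 14\right)\right)^{2} = \left(-5 - 7\right)^{2} = \left(-12\right)^{2} = 144$)
$K - D{\left(P \right)} = 144 - -210 = 144 + 210 = 354$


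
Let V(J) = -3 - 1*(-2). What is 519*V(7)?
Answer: -519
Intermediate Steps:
V(J) = -1 (V(J) = -3 + 2 = -1)
519*V(7) = 519*(-1) = -519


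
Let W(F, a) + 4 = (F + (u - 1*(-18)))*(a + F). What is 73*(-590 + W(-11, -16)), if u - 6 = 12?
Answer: -92637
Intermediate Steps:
u = 18 (u = 6 + 12 = 18)
W(F, a) = -4 + (36 + F)*(F + a) (W(F, a) = -4 + (F + (18 - 1*(-18)))*(a + F) = -4 + (F + (18 + 18))*(F + a) = -4 + (F + 36)*(F + a) = -4 + (36 + F)*(F + a))
73*(-590 + W(-11, -16)) = 73*(-590 + (-4 + (-11)² + 36*(-11) + 36*(-16) - 11*(-16))) = 73*(-590 + (-4 + 121 - 396 - 576 + 176)) = 73*(-590 - 679) = 73*(-1269) = -92637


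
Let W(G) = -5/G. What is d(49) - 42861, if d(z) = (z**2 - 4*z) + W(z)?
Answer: -1992149/49 ≈ -40656.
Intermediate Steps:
d(z) = z**2 - 5/z - 4*z (d(z) = (z**2 - 4*z) - 5/z = z**2 - 5/z - 4*z)
d(49) - 42861 = (-5 + 49**2*(-4 + 49))/49 - 42861 = (-5 + 2401*45)/49 - 42861 = (-5 + 108045)/49 - 42861 = (1/49)*108040 - 42861 = 108040/49 - 42861 = -1992149/49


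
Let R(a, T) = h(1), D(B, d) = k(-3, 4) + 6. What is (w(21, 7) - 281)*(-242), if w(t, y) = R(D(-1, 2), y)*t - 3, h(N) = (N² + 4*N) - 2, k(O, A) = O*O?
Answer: 53482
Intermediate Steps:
k(O, A) = O²
h(N) = -2 + N² + 4*N
D(B, d) = 15 (D(B, d) = (-3)² + 6 = 9 + 6 = 15)
R(a, T) = 3 (R(a, T) = -2 + 1² + 4*1 = -2 + 1 + 4 = 3)
w(t, y) = -3 + 3*t (w(t, y) = 3*t - 3 = -3 + 3*t)
(w(21, 7) - 281)*(-242) = ((-3 + 3*21) - 281)*(-242) = ((-3 + 63) - 281)*(-242) = (60 - 281)*(-242) = -221*(-242) = 53482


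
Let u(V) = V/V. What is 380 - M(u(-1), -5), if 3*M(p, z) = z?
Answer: 1145/3 ≈ 381.67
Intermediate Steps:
u(V) = 1
M(p, z) = z/3
380 - M(u(-1), -5) = 380 - (-5)/3 = 380 - 1*(-5/3) = 380 + 5/3 = 1145/3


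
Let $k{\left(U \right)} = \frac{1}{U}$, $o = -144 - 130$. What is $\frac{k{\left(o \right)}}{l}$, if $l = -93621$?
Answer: $\frac{1}{25652154} \approx 3.8983 \cdot 10^{-8}$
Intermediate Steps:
$o = -274$
$\frac{k{\left(o \right)}}{l} = \frac{1}{\left(-274\right) \left(-93621\right)} = \left(- \frac{1}{274}\right) \left(- \frac{1}{93621}\right) = \frac{1}{25652154}$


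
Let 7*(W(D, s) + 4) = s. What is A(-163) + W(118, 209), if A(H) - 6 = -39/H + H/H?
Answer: 37763/1141 ≈ 33.096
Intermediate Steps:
W(D, s) = -4 + s/7
A(H) = 7 - 39/H (A(H) = 6 + (-39/H + H/H) = 6 + (-39/H + 1) = 6 + (1 - 39/H) = 7 - 39/H)
A(-163) + W(118, 209) = (7 - 39/(-163)) + (-4 + (⅐)*209) = (7 - 39*(-1/163)) + (-4 + 209/7) = (7 + 39/163) + 181/7 = 1180/163 + 181/7 = 37763/1141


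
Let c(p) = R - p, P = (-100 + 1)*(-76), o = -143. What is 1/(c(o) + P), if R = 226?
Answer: 1/7893 ≈ 0.00012669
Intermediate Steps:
P = 7524 (P = -99*(-76) = 7524)
c(p) = 226 - p
1/(c(o) + P) = 1/((226 - 1*(-143)) + 7524) = 1/((226 + 143) + 7524) = 1/(369 + 7524) = 1/7893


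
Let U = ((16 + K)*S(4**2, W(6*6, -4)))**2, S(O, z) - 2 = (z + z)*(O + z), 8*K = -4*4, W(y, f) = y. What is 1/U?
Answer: 1/2750373136 ≈ 3.6359e-10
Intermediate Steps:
K = -2 (K = (-4*4)/8 = (1/8)*(-16) = -2)
S(O, z) = 2 + 2*z*(O + z) (S(O, z) = 2 + (z + z)*(O + z) = 2 + (2*z)*(O + z) = 2 + 2*z*(O + z))
U = 2750373136 (U = ((16 - 2)*(2 + 2*(6*6)**2 + 2*4**2*(6*6)))**2 = (14*(2 + 2*36**2 + 2*16*36))**2 = (14*(2 + 2*1296 + 1152))**2 = (14*(2 + 2592 + 1152))**2 = (14*3746)**2 = 52444**2 = 2750373136)
1/U = 1/2750373136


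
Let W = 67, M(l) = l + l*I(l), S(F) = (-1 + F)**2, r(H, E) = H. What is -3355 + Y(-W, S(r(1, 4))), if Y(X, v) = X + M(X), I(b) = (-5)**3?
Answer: 4886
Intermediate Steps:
I(b) = -125
M(l) = -124*l (M(l) = l + l*(-125) = l - 125*l = -124*l)
Y(X, v) = -123*X (Y(X, v) = X - 124*X = -123*X)
-3355 + Y(-W, S(r(1, 4))) = -3355 - (-123)*67 = -3355 - 123*(-67) = -3355 + 8241 = 4886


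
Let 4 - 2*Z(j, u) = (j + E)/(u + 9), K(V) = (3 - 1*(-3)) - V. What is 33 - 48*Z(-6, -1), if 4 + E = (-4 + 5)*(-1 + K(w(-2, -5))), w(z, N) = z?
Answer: -72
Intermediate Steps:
K(V) = 6 - V (K(V) = (3 + 3) - V = 6 - V)
E = 3 (E = -4 + (-4 + 5)*(-1 + (6 - 1*(-2))) = -4 + 1*(-1 + (6 + 2)) = -4 + 1*(-1 + 8) = -4 + 1*7 = -4 + 7 = 3)
Z(j, u) = 2 - (3 + j)/(2*(9 + u)) (Z(j, u) = 2 - (j + 3)/(2*(u + 9)) = 2 - (3 + j)/(2*(9 + u)))
33 - 48*Z(-6, -1) = 33 - 24*(33 - 1*(-6) + 4*(-1))/(9 - 1) = 33 - 24*(33 + 6 - 4)/8 = 33 - 24*35/8 = 33 - 48*35/16 = 33 - 105 = -72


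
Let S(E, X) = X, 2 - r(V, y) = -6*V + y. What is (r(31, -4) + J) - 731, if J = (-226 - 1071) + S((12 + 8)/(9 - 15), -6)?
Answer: -1842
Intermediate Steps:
r(V, y) = 2 - y + 6*V (r(V, y) = 2 - (-6*V + y) = 2 - (y - 6*V) = 2 + (-y + 6*V) = 2 - y + 6*V)
J = -1303 (J = (-226 - 1071) - 6 = -1297 - 6 = -1303)
(r(31, -4) + J) - 731 = ((2 - 1*(-4) + 6*31) - 1303) - 731 = ((2 + 4 + 186) - 1303) - 731 = (192 - 1303) - 731 = -1111 - 731 = -1842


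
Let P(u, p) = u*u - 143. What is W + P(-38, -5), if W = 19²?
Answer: 1662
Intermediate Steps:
P(u, p) = -143 + u² (P(u, p) = u² - 143 = -143 + u²)
W = 361
W + P(-38, -5) = 361 + (-143 + (-38)²) = 361 + (-143 + 1444) = 361 + 1301 = 1662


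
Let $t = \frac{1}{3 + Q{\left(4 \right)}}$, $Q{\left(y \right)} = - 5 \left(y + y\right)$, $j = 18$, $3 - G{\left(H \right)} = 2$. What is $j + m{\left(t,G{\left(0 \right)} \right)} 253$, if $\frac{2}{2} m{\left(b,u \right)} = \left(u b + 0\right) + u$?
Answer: $\frac{9774}{37} \approx 264.16$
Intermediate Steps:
$G{\left(H \right)} = 1$ ($G{\left(H \right)} = 3 - 2 = 1$)
$Q{\left(y \right)} = - 10 y$ ($Q{\left(y \right)} = - 5 \cdot 2 y = - 10 y$)
$t = - \frac{1}{37}$ ($t = \frac{1}{3 - 40} = \frac{1}{-37} = - \frac{1}{37} \approx -0.027027$)
$m{\left(b,u \right)} = u + b u$ ($m{\left(b,u \right)} = \left(u b + 0\right) + u = \left(b u + 0\right) + u = b u + u = u + b u$)
$j + m{\left(t,G{\left(0 \right)} \right)} 253 = 18 + 1 \left(1 - \frac{1}{37}\right) 253 = 18 + 1 \cdot \frac{36}{37} \cdot 253 = 18 + \frac{36}{37} \cdot 253 = 18 + \frac{9108}{37} = \frac{9774}{37}$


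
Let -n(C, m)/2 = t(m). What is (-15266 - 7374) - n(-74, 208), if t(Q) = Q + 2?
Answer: -22220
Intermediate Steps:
t(Q) = 2 + Q
n(C, m) = -4 - 2*m (n(C, m) = -2*(2 + m) = -4 - 2*m)
(-15266 - 7374) - n(-74, 208) = (-15266 - 7374) - (-4 - 2*208) = -22640 - (-4 - 416) = -22640 - 1*(-420) = -22640 + 420 = -22220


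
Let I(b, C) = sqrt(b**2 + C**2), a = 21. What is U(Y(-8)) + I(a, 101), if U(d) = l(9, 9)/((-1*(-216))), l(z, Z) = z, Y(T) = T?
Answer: 1/24 + sqrt(10642) ≈ 103.20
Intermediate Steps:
I(b, C) = sqrt(C**2 + b**2)
U(d) = 1/24 (U(d) = 9/((-1*(-216))) = 9/216 = 9*(1/216) = 1/24)
U(Y(-8)) + I(a, 101) = 1/24 + sqrt(101**2 + 21**2) = 1/24 + sqrt(10201 + 441) = 1/24 + sqrt(10642)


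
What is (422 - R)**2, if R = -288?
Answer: 504100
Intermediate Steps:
(422 - R)**2 = (422 - 1*(-288))**2 = (422 + 288)**2 = 710**2 = 504100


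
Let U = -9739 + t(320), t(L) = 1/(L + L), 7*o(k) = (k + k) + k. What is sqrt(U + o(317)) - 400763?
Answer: -400763 + I*sqrt(3011545110)/560 ≈ -4.0076e+5 + 97.996*I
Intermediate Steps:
o(k) = 3*k/7 (o(k) = ((k + k) + k)/7 = (2*k + k)/7 = (3*k)/7 = 3*k/7)
t(L) = 1/(2*L)
U = -6232959/640 (U = -9739 + (1/2)/320 = -9739 + (1/2)*(1/320) = -9739 + 1/640 = -6232959/640 ≈ -9739.0)
sqrt(U + o(317)) - 400763 = sqrt(-6232959/640 + (3/7)*317) - 400763 = sqrt(-6232959/640 + 951/7) - 400763 = sqrt(-43022073/4480) - 400763 = I*sqrt(3011545110)/560 - 400763 = -400763 + I*sqrt(3011545110)/560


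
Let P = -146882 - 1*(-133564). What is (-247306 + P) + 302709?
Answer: 42085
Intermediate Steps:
P = -13318 (P = -146882 + 133564 = -13318)
(-247306 + P) + 302709 = (-247306 - 13318) + 302709 = -260624 + 302709 = 42085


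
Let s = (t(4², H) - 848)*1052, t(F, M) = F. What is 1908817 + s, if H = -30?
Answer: 1033553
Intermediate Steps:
s = -875264 (s = (4² - 848)*1052 = (16 - 848)*1052 = -832*1052 = -875264)
1908817 + s = 1908817 - 875264 = 1033553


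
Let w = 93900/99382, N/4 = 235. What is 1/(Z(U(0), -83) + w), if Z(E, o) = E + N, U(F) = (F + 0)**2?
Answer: 49691/46756490 ≈ 0.0010628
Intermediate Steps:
N = 940 (N = 4*235 = 940)
U(F) = F**2
Z(E, o) = 940 + E (Z(E, o) = E + 940 = 940 + E)
w = 46950/49691 (w = 93900*(1/99382) = 46950/49691 ≈ 0.94484)
1/(Z(U(0), -83) + w) = 1/((940 + 0**2) + 46950/49691) = 1/((940 + 0) + 46950/49691) = 1/(940 + 46950/49691) = 1/(46756490/49691) = 49691/46756490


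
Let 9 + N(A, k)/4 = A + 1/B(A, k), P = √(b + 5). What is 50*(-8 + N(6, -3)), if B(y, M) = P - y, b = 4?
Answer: -3200/3 ≈ -1066.7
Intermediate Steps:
P = 3 (P = √(4 + 5) = √9 = 3)
B(y, M) = 3 - y
N(A, k) = -36 + 4*A + 4/(3 - A) (N(A, k) = -36 + 4*(A + 1/(3 - A)) = -36 + (4*A + 4/(3 - A)) = -36 + 4*A + 4/(3 - A))
50*(-8 + N(6, -3)) = 50*(-8 + 4*(-1 + (-9 + 6)*(-3 + 6))/(-3 + 6)) = 50*(-8 + 4*(-1 - 3*3)/3) = 50*(-8 + 4*(⅓)*(-1 - 9)) = 50*(-8 + 4*(⅓)*(-10)) = 50*(-8 - 40/3) = 50*(-64/3) = -3200/3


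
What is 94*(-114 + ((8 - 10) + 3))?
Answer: -10622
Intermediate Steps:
94*(-114 + ((8 - 10) + 3)) = 94*(-114 + (-2 + 3)) = 94*(-114 + 1) = 94*(-113) = -10622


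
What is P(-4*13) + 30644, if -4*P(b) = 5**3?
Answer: 122451/4 ≈ 30613.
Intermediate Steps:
P(b) = -125/4 (P(b) = -1/4*5**3 = -1/4*125 = -125/4)
P(-4*13) + 30644 = -125/4 + 30644 = 122451/4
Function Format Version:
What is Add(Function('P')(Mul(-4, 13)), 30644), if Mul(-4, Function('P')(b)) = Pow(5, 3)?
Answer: Rational(122451, 4) ≈ 30613.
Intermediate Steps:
Function('P')(b) = Rational(-125, 4) (Function('P')(b) = Mul(Rational(-1, 4), Pow(5, 3)) = Mul(Rational(-1, 4), 125) = Rational(-125, 4))
Add(Function('P')(Mul(-4, 13)), 30644) = Add(Rational(-125, 4), 30644) = Rational(122451, 4)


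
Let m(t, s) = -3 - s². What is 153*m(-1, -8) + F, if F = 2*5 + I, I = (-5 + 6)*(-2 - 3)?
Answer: -10246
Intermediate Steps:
I = -5 (I = 1*(-5) = -5)
F = 5 (F = 2*5 - 5 = 10 - 5 = 5)
153*m(-1, -8) + F = 153*(-3 - 1*(-8)²) + 5 = 153*(-3 - 1*64) + 5 = 153*(-3 - 64) + 5 = 153*(-67) + 5 = -10251 + 5 = -10246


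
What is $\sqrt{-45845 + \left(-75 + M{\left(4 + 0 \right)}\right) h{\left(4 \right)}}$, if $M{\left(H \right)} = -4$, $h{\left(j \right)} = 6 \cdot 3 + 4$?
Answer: $3 i \sqrt{5287} \approx 218.14 i$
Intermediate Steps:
$h{\left(j \right)} = 22$ ($h{\left(j \right)} = 18 + 4 = 22$)
$\sqrt{-45845 + \left(-75 + M{\left(4 + 0 \right)}\right) h{\left(4 \right)}} = \sqrt{-45845 + \left(-75 - 4\right) 22} = \sqrt{-45845 - 1738} = \sqrt{-47583} = 3 i \sqrt{5287}$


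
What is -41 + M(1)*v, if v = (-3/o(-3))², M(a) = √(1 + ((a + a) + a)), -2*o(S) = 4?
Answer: -73/2 ≈ -36.500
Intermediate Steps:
o(S) = -2 (o(S) = -½*4 = -2)
M(a) = √(1 + 3*a) (M(a) = √(1 + (2*a + a)) = √(1 + 3*a))
v = 9/4 (v = (-3/(-2))² = (-3*(-½))² = (3/2)² = 9/4 ≈ 2.2500)
-41 + M(1)*v = -41 + √(1 + 3*1)*(9/4) = -41 + √(1 + 3)*(9/4) = -41 + √4*(9/4) = -41 + 2*(9/4) = -41 + 9/2 = -73/2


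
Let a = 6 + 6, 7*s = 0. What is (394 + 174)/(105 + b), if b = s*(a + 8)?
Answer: 568/105 ≈ 5.4095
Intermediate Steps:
s = 0 (s = (1/7)*0 = 0)
a = 12
b = 0 (b = 0*(12 + 8) = 0*20 = 0)
(394 + 174)/(105 + b) = (394 + 174)/(105 + 0) = 568/105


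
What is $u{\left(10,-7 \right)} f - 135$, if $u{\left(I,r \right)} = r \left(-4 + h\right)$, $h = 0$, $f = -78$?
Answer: $-2319$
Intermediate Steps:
$u{\left(I,r \right)} = - 4 r$ ($u{\left(I,r \right)} = r \left(-4 + 0\right) = r \left(-4\right) = - 4 r$)
$u{\left(10,-7 \right)} f - 135 = \left(-4\right) \left(-7\right) \left(-78\right) - 135 = 28 \left(-78\right) - 135 = -2184 - 135 = -2319$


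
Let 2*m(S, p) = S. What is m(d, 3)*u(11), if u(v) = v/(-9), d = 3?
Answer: -11/6 ≈ -1.8333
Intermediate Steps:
m(S, p) = S/2
u(v) = -v/9 (u(v) = v*(-⅑) = -v/9)
m(d, 3)*u(11) = ((½)*3)*(-⅑*11) = (3/2)*(-11/9) = -11/6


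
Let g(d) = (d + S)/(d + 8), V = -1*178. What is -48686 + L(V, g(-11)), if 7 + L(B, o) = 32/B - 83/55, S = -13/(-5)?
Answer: -238360502/4895 ≈ -48695.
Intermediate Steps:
S = 13/5 (S = -13*(-1/5) = 13/5 ≈ 2.6000)
V = -178
g(d) = (13/5 + d)/(8 + d) (g(d) = (d + 13/5)/(d + 8) = (13/5 + d)/(8 + d))
L(B, o) = -468/55 + 32/B (L(B, o) = -7 + (32/B - 83/55) = -7 + (-83/55 + 32/B) = -468/55 + 32/B)
-48686 + L(V, g(-11)) = -48686 + (-468/55 + 32/(-178)) = -48686 + (-468/55 + 32*(-1/178)) = -48686 + (-468/55 - 16/89) = -48686 - 42532/4895 = -238360502/4895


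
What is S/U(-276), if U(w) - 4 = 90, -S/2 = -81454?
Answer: 81454/47 ≈ 1733.1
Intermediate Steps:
S = 162908 (S = -2*(-81454) = 162908)
U(w) = 94 (U(w) = 4 + 90 = 94)
S/U(-276) = 162908/94 = 162908*(1/94) = 81454/47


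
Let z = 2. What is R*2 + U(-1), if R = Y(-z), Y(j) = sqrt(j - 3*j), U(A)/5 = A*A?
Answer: 9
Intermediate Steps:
U(A) = 5*A**2 (U(A) = 5*(A*A) = 5*A**2)
Y(j) = sqrt(2)*sqrt(-j) (Y(j) = sqrt(-2*j) = sqrt(2)*sqrt(-j))
R = 2 (R = sqrt(2)*sqrt(-(-1)*2) = sqrt(2)*sqrt(-1*(-2)) = sqrt(2)*sqrt(2) = 2)
R*2 + U(-1) = 2*2 + 5*(-1)**2 = 4 + 5*1 = 4 + 5 = 9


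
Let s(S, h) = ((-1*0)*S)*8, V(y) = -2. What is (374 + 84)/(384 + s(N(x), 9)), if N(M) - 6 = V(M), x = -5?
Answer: 229/192 ≈ 1.1927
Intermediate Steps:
N(M) = 4 (N(M) = 6 - 2 = 4)
s(S, h) = 0 (s(S, h) = (0*S)*8 = 0*8 = 0)
(374 + 84)/(384 + s(N(x), 9)) = (374 + 84)/(384 + 0) = 458/384 = 458*(1/384) = 229/192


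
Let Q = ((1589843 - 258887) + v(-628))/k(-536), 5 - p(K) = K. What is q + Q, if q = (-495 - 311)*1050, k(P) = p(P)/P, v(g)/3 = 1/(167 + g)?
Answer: -539941968468/249401 ≈ -2.1650e+6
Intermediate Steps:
p(K) = 5 - K
v(g) = 3/(167 + g)
k(P) = (5 - P)/P
q = -846300 (q = -806*1050 = -846300)
Q = -328873902168/249401 (Q = ((1589843 - 258887) + 3/(167 - 628))/(((5 - 1*(-536))/(-536))) = (1330956 + 3/(-461))/((-(5 + 536)/536)) = (1330956 + 3*(-1/461))/((-1/536*541)) = (1330956 - 3/461)/(-541/536) = (613570713/461)*(-536/541) = -328873902168/249401 ≈ -1.3187e+6)
q + Q = -846300 - 328873902168/249401 = -539941968468/249401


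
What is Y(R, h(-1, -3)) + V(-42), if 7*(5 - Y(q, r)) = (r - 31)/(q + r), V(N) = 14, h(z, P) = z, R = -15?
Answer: 131/7 ≈ 18.714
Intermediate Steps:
Y(q, r) = 5 - (-31 + r)/(7*(q + r)) (Y(q, r) = 5 - (r - 31)/(7*(q + r)) = 5 - (-31 + r)/(7*(q + r)))
Y(R, h(-1, -3)) + V(-42) = (31 + 34*(-1) + 35*(-15))/(7*(-15 - 1)) + 14 = (1/7)*(31 - 34 - 525)/(-16) + 14 = (1/7)*(-1/16)*(-528) + 14 = 33/7 + 14 = 131/7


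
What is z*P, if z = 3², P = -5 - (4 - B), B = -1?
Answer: -90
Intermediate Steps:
P = -10 (P = -5 - (4 - 1*(-1)) = -5 - (4 + 1) = -5 - 1*5 = -5 - 5 = -10)
z = 9
z*P = 9*(-10) = -90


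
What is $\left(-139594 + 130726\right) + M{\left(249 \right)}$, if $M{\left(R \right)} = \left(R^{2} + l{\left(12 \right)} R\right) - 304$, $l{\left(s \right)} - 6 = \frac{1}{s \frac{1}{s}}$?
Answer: $54572$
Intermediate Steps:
$l{\left(s \right)} = 7$ ($l{\left(s \right)} = 6 + \frac{1}{s \frac{1}{s}} = 6 + 1^{-1} = 6 + 1 = 7$)
$M{\left(R \right)} = -304 + R^{2} + 7 R$ ($M{\left(R \right)} = \left(R^{2} + 7 R\right) - 304 = -304 + R^{2} + 7 R$)
$\left(-139594 + 130726\right) + M{\left(249 \right)} = \left(-139594 + 130726\right) + \left(-304 + 249^{2} + 7 \cdot 249\right) = -8868 + \left(-304 + 62001 + 1743\right) = -8868 + 63440 = 54572$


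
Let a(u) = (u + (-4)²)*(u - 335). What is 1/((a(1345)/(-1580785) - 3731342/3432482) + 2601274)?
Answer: 542601605837/1411454387944681789 ≈ 3.8443e-7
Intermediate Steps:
a(u) = (-335 + u)*(16 + u) (a(u) = (u + 16)*(-335 + u) = (16 + u)*(-335 + u) = (-335 + u)*(16 + u))
1/((a(1345)/(-1580785) - 3731342/3432482) + 2601274) = 1/(((-5360 + 1345² - 319*1345)/(-1580785) - 3731342/3432482) + 2601274) = 1/(((-5360 + 1809025 - 429055)*(-1/1580785) - 3731342*1/3432482) + 2601274) = 1/((1374610*(-1/1580785) - 1865671/1716241) + 2601274) = 1/((-274922/316157 - 1865671/1716241) + 2601274) = 1/(-1061677354549/542601605837 + 2601274) = 1/(1411454387944681789/542601605837) = 542601605837/1411454387944681789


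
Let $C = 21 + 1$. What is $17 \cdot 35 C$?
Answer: $13090$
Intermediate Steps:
$C = 22$
$17 \cdot 35 C = 17 \cdot 35 \cdot 22 = 595 \cdot 22 = 13090$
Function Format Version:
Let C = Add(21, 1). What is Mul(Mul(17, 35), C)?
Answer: 13090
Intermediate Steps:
C = 22
Mul(Mul(17, 35), C) = Mul(Mul(17, 35), 22) = Mul(595, 22) = 13090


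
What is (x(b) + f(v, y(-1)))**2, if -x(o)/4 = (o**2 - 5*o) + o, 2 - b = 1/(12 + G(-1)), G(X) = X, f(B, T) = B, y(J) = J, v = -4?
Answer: 2096704/14641 ≈ 143.21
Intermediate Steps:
b = 21/11 (b = 2 - 1/(12 - 1) = 2 - 1/11 = 21/11 ≈ 1.9091)
x(o) = -4*o**2 + 16*o (x(o) = -4*((o**2 - 5*o) + o) = -4*(o**2 - 4*o) = -4*o**2 + 16*o)
(x(b) + f(v, y(-1)))**2 = (4*(21/11)*(4 - 1*21/11) - 4)**2 = (4*(21/11)*(4 - 21/11) - 4)**2 = (4*(21/11)*(23/11) - 4)**2 = (1932/121 - 4)**2 = (1448/121)**2 = 2096704/14641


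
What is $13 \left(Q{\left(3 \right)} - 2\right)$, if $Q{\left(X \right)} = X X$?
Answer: $91$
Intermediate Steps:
$Q{\left(X \right)} = X^{2}$
$13 \left(Q{\left(3 \right)} - 2\right) = 13 \left(3^{2} - 2\right) = 13 \left(9 - 2\right) = 13 \cdot 7 = 91$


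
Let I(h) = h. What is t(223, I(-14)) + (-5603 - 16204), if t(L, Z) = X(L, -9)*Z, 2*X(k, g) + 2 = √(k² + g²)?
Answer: -21793 - 7*√49810 ≈ -23355.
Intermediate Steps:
X(k, g) = -1 + √(g² + k²)/2 (X(k, g) = -1 + √(k² + g²)/2 = -1 + √(g² + k²)/2)
t(L, Z) = Z*(-1 + √(81 + L²)/2) (t(L, Z) = (-1 + √((-9)² + L²)/2)*Z = (-1 + √(81 + L²)/2)*Z = Z*(-1 + √(81 + L²)/2))
t(223, I(-14)) + (-5603 - 16204) = (½)*(-14)*(-2 + √(81 + 223²)) + (-5603 - 16204) = (½)*(-14)*(-2 + √(81 + 49729)) - 21807 = (½)*(-14)*(-2 + √49810) - 21807 = (14 - 7*√49810) - 21807 = -21793 - 7*√49810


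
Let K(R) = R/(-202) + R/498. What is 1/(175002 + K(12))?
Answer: 8383/1467041470 ≈ 5.7142e-6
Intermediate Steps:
K(R) = -74*R/25149 (K(R) = R*(-1/202) + R*(1/498) = -R/202 + R/498 = -74*R/25149)
1/(175002 + K(12)) = 1/(175002 - 74/25149*12) = 1/(175002 - 296/8383) = 1/(1467041470/8383) = 8383/1467041470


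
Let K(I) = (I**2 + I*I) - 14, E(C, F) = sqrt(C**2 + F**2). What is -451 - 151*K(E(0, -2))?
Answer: 455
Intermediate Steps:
K(I) = -14 + 2*I**2 (K(I) = (I**2 + I**2) - 14 = 2*I**2 - 14 = -14 + 2*I**2)
-451 - 151*K(E(0, -2)) = -451 - 151*(-14 + 2*(sqrt(0**2 + (-2)**2))**2) = -451 - 151*(-14 + 2*(sqrt(0 + 4))**2) = -451 - 151*(-14 + 2*(sqrt(4))**2) = -451 - 151*(-14 + 2*2**2) = -451 - 151*(-14 + 2*4) = -451 - 151*(-14 + 8) = -451 - 151*(-6) = -451 + 906 = 455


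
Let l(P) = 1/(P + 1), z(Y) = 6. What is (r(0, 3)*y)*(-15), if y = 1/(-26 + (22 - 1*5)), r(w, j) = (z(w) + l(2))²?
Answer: 1805/27 ≈ 66.852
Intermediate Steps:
l(P) = 1/(1 + P)
r(w, j) = 361/9 (r(w, j) = (6 + 1/(1 + 2))² = (6 + 1/3)² = (6 + ⅓)² = (19/3)² = 361/9)
y = -⅑ (y = 1/(-26 + (22 - 5)) = 1/(-26 + 17) = 1/(-9) = -⅑ ≈ -0.11111)
(r(0, 3)*y)*(-15) = ((361/9)*(-⅑))*(-15) = -361/81*(-15) = 1805/27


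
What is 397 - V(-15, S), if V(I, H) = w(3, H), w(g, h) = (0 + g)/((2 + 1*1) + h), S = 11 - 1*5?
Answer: 1190/3 ≈ 396.67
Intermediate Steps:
S = 6 (S = 11 - 5 = 6)
w(g, h) = g/(3 + h) (w(g, h) = g/((2 + 1) + h) = g/(3 + h))
V(I, H) = 3/(3 + H)
397 - V(-15, S) = 397 - 3/(3 + 6) = 397 - 3/9 = 397 - 1*⅓ = 397 - ⅓ = 1190/3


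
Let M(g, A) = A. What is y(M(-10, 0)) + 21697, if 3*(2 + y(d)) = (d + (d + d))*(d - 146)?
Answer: 21695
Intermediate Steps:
y(d) = -2 + d*(-146 + d) (y(d) = -2 + ((d + (d + d))*(d - 146))/3 = -2 + ((d + 2*d)*(-146 + d))/3 = -2 + ((3*d)*(-146 + d))/3 = -2 + (3*d*(-146 + d))/3 = -2 + d*(-146 + d))
y(M(-10, 0)) + 21697 = (-2 + 0² - 146*0) + 21697 = (-2 + 0 + 0) + 21697 = -2 + 21697 = 21695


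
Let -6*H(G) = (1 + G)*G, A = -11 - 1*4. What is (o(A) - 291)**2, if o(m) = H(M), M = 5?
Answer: 87616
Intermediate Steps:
A = -15 (A = -11 - 4 = -15)
H(G) = -G*(1 + G)/6 (H(G) = -(1 + G)*G/6 = -G*(1 + G)/6)
o(m) = -5 (o(m) = -1/6*5*(1 + 5) = -1/6*5*6 = -5)
(o(A) - 291)**2 = (-5 - 291)**2 = (-296)**2 = 87616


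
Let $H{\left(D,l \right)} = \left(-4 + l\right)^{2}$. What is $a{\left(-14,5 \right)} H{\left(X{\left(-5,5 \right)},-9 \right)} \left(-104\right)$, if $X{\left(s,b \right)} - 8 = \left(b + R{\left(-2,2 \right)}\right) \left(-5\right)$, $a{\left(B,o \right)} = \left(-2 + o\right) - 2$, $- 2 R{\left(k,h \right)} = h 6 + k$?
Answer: $-17576$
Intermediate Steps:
$R{\left(k,h \right)} = - 3 h - \frac{k}{2}$ ($R{\left(k,h \right)} = - \frac{h 6 + k}{2} = - \frac{6 h + k}{2} = - \frac{k + 6 h}{2} = - 3 h - \frac{k}{2}$)
$a{\left(B,o \right)} = -4 + o$
$X{\left(s,b \right)} = 33 - 5 b$ ($X{\left(s,b \right)} = 8 + \left(b - 5\right) \left(-5\right) = 8 + \left(-5 + b\right) \left(-5\right) = 8 - \left(-25 + 5 b\right) = 33 - 5 b$)
$a{\left(-14,5 \right)} H{\left(X{\left(-5,5 \right)},-9 \right)} \left(-104\right) = \left(-4 + 5\right) \left(-4 - 9\right)^{2} \left(-104\right) = 1 \left(-13\right)^{2} \left(-104\right) = 1 \cdot 169 \left(-104\right) = 169 \left(-104\right) = -17576$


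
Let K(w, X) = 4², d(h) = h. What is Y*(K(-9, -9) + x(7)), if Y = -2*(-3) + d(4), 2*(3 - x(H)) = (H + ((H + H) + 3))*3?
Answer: -170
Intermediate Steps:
x(H) = -3/2 - 9*H/2 (x(H) = 3 - (H + ((H + H) + 3))*3/2 = 3 - (H + (2*H + 3))*3/2 = 3 - (H + (3 + 2*H))*3/2 = 3 - (3 + 3*H)*3/2 = 3 - (9 + 9*H)/2 = 3 + (-9/2 - 9*H/2) = -3/2 - 9*H/2)
K(w, X) = 16
Y = 10 (Y = -2*(-3) + 4 = 6 + 4 = 10)
Y*(K(-9, -9) + x(7)) = 10*(16 + (-3/2 - 9/2*7)) = 10*(16 + (-3/2 - 63/2)) = 10*(16 - 33) = 10*(-17) = -170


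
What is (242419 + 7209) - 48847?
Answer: 200781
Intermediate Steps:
(242419 + 7209) - 48847 = 249628 - 48847 = 200781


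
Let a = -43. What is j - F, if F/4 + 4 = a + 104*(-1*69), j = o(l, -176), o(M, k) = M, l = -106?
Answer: 28786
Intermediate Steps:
j = -106
F = -28892 (F = -16 + 4*(-43 + 104*(-1*69)) = -16 + 4*(-43 + 104*(-69)) = -16 + 4*(-43 - 7176) = -16 + 4*(-7219) = -16 - 28876 = -28892)
j - F = -106 - 1*(-28892) = -106 + 28892 = 28786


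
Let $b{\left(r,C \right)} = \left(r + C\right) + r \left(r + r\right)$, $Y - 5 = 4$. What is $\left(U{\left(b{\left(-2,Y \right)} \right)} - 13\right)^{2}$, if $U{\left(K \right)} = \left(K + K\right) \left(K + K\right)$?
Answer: $786769$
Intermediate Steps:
$Y = 9$ ($Y = 5 + 4 = 9$)
$b{\left(r,C \right)} = C + r + 2 r^{2}$ ($b{\left(r,C \right)} = \left(C + r\right) + r 2 r = \left(C + r\right) + 2 r^{2} = C + r + 2 r^{2}$)
$U{\left(K \right)} = 4 K^{2}$ ($U{\left(K \right)} = 2 K 2 K = 4 K^{2}$)
$\left(U{\left(b{\left(-2,Y \right)} \right)} - 13\right)^{2} = \left(4 \left(9 - 2 + 2 \left(-2\right)^{2}\right)^{2} - 13\right)^{2} = \left(4 \left(9 - 2 + 2 \cdot 4\right)^{2} - 13\right)^{2} = \left(4 \left(9 - 2 + 8\right)^{2} - 13\right)^{2} = \left(4 \cdot 15^{2} - 13\right)^{2} = \left(4 \cdot 225 - 13\right)^{2} = \left(900 - 13\right)^{2} = 887^{2} = 786769$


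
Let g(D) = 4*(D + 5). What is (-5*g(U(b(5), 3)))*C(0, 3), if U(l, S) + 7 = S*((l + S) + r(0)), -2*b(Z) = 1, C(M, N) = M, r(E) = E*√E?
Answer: 0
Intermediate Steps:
r(E) = E^(3/2)
b(Z) = -½ (b(Z) = -½*1 = -½)
U(l, S) = -7 + S*(S + l) (U(l, S) = -7 + S*((l + S) + 0^(3/2)) = -7 + S*((S + l) + 0) = -7 + S*(S + l))
g(D) = 20 + 4*D (g(D) = 4*(5 + D) = 20 + 4*D)
(-5*g(U(b(5), 3)))*C(0, 3) = -5*(20 + 4*(-7 + 3² + 3*(-½)))*0 = -5*(20 + 4*(-7 + 9 - 3/2))*0 = -5*(20 + 4*(½))*0 = -5*(20 + 2)*0 = -5*22*0 = -110*0 = 0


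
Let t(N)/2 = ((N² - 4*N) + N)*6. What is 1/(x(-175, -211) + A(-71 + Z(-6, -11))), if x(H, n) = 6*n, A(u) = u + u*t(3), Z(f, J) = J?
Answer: -1/1348 ≈ -0.00074184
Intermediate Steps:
t(N) = -36*N + 12*N² (t(N) = 2*(((N² - 4*N) + N)*6) = 2*((N² - 3*N)*6) = 2*(-18*N + 6*N²) = -36*N + 12*N²)
A(u) = u (A(u) = u + u*(12*3*(-3 + 3)) = u + u*(12*3*0) = u + u*0 = u + 0 = u)
1/(x(-175, -211) + A(-71 + Z(-6, -11))) = 1/(6*(-211) + (-71 - 11)) = 1/(-1266 - 82) = 1/(-1348) = -1/1348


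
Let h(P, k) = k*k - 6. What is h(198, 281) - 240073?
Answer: -161118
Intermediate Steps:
h(P, k) = -6 + k**2 (h(P, k) = k**2 - 6 = -6 + k**2)
h(198, 281) - 240073 = (-6 + 281**2) - 240073 = (-6 + 78961) - 240073 = 78955 - 240073 = -161118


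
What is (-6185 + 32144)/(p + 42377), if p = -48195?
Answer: -25959/5818 ≈ -4.4618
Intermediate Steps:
(-6185 + 32144)/(p + 42377) = (-6185 + 32144)/(-48195 + 42377) = 25959/(-5818) = 25959*(-1/5818) = -25959/5818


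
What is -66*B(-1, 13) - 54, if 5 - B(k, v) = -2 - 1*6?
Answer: -912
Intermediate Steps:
B(k, v) = 13 (B(k, v) = 5 - (-2 - 1*6) = 5 - (-2 - 6) = 5 - 1*(-8) = 5 + 8 = 13)
-66*B(-1, 13) - 54 = -66*13 - 54 = -858 - 54 = -912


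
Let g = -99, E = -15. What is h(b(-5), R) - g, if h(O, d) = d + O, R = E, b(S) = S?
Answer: 79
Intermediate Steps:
R = -15
h(O, d) = O + d
h(b(-5), R) - g = (-5 - 15) - 1*(-99) = -20 + 99 = 79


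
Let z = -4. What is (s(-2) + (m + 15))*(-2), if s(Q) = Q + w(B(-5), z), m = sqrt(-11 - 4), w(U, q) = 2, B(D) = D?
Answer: -30 - 2*I*sqrt(15) ≈ -30.0 - 7.746*I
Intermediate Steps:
m = I*sqrt(15) (m = sqrt(-15) = I*sqrt(15) ≈ 3.873*I)
s(Q) = 2 + Q (s(Q) = Q + 2 = 2 + Q)
(s(-2) + (m + 15))*(-2) = ((2 - 2) + (I*sqrt(15) + 15))*(-2) = (0 + (15 + I*sqrt(15)))*(-2) = (15 + I*sqrt(15))*(-2) = -30 - 2*I*sqrt(15)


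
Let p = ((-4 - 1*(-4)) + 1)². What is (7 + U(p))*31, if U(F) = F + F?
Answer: 279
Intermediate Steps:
p = 1 (p = ((-4 + 4) + 1)² = (0 + 1)² = 1² = 1)
U(F) = 2*F
(7 + U(p))*31 = (7 + 2*1)*31 = (7 + 2)*31 = 9*31 = 279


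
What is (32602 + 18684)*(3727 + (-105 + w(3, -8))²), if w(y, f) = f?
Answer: 846013856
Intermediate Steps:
(32602 + 18684)*(3727 + (-105 + w(3, -8))²) = (32602 + 18684)*(3727 + (-105 - 8)²) = 51286*(3727 + (-113)²) = 51286*(3727 + 12769) = 51286*16496 = 846013856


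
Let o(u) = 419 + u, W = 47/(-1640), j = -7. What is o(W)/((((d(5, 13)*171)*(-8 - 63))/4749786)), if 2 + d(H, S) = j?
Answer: 60437772367/3318540 ≈ 18212.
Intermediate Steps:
d(H, S) = -9 (d(H, S) = -2 - 7 = -9)
W = -47/1640 (W = 47*(-1/1640) = -47/1640 ≈ -0.028659)
o(W)/((((d(5, 13)*171)*(-8 - 63))/4749786)) = (419 - 47/1640)/((((-9*171)*(-8 - 63))/4749786)) = 687113/(1640*((-1539*(-71)*(1/4749786)))) = 687113/(1640*((109269*(1/4749786)))) = 687113/(1640*(4047/175918)) = (687113/1640)*(175918/4047) = 60437772367/3318540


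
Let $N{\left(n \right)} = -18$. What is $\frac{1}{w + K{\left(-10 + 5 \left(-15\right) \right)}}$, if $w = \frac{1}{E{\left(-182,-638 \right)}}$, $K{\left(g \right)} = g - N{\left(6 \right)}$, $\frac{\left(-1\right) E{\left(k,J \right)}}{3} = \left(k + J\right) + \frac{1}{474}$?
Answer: $- \frac{388679}{26041335} \approx -0.014925$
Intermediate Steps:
$E{\left(k,J \right)} = - \frac{1}{158} - 3 J - 3 k$ ($E{\left(k,J \right)} = - 3 \left(\left(k + J\right) + \frac{1}{474}\right) = - 3 \left(\left(J + k\right) + \frac{1}{474}\right) = - 3 \left(\frac{1}{474} + J + k\right) = - \frac{1}{158} - 3 J - 3 k$)
$K{\left(g \right)} = 18 + g$ ($K{\left(g \right)} = g - -18 = g + 18 = 18 + g$)
$w = \frac{158}{388679}$ ($w = \frac{1}{- \frac{1}{158} - -1914 - -546} = \frac{1}{- \frac{1}{158} + 1914 + 546} = \frac{1}{\frac{388679}{158}} = \frac{158}{388679} \approx 0.00040651$)
$\frac{1}{w + K{\left(-10 + 5 \left(-15\right) \right)}} = \frac{1}{\frac{158}{388679} + \left(18 + \left(-10 + 5 \left(-15\right)\right)\right)} = \frac{1}{\frac{158}{388679} + \left(18 - 85\right)} = \frac{1}{\frac{158}{388679} - 67} = \frac{1}{- \frac{26041335}{388679}} = - \frac{388679}{26041335}$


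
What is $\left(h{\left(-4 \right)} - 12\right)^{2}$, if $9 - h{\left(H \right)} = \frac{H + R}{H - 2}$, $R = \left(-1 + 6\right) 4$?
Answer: $\frac{1}{9} \approx 0.11111$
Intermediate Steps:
$R = 20$ ($R = 5 \cdot 4 = 20$)
$h{\left(H \right)} = 9 - \frac{20 + H}{-2 + H}$ ($h{\left(H \right)} = 9 - \frac{H + 20}{H - 2} = 9 - \frac{20 + H}{-2 + H}$)
$\left(h{\left(-4 \right)} - 12\right)^{2} = \left(\frac{2 \left(-19 + 4 \left(-4\right)\right)}{-2 - 4} - 12\right)^{2} = \left(\frac{2 \left(-19 - 16\right)}{-6} - 12\right)^{2} = \left(2 \left(- \frac{1}{6}\right) \left(-35\right) - 12\right)^{2} = \left(\frac{35}{3} - 12\right)^{2} = \left(- \frac{1}{3}\right)^{2} = \frac{1}{9}$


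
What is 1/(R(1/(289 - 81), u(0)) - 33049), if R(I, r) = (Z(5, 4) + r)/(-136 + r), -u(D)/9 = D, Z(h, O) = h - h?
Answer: -1/33049 ≈ -3.0258e-5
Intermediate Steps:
Z(h, O) = 0
u(D) = -9*D
R(I, r) = r/(-136 + r) (R(I, r) = (0 + r)/(-136 + r) = r/(-136 + r))
1/(R(1/(289 - 81), u(0)) - 33049) = 1/((-9*0)/(-136 - 9*0) - 33049) = 1/(0/(-136 + 0) - 33049) = 1/(0/(-136) - 33049) = 1/(0*(-1/136) - 33049) = 1/(0 - 33049) = 1/(-33049) = -1/33049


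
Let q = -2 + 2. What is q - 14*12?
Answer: -168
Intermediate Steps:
q = 0
q - 14*12 = 0 - 14*12 = 0 - 168 = -168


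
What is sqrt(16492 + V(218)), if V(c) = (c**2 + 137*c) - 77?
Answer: sqrt(93805) ≈ 306.28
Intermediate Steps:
V(c) = -77 + c**2 + 137*c
sqrt(16492 + V(218)) = sqrt(16492 + (-77 + 218**2 + 137*218)) = sqrt(16492 + (-77 + 47524 + 29866)) = sqrt(16492 + 77313) = sqrt(93805)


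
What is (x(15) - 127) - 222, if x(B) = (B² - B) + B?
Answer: -124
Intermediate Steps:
x(B) = B²
(x(15) - 127) - 222 = (15² - 127) - 222 = (225 - 127) - 222 = 98 - 222 = -124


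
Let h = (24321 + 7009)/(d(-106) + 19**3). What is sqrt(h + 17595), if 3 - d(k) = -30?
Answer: 7*sqrt(4265165890)/3446 ≈ 132.66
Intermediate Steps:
d(k) = 33 (d(k) = 3 - 1*(-30) = 3 + 30 = 33)
h = 15665/3446 (h = (24321 + 7009)/(33 + 19**3) = 31330/(33 + 6859) = 31330/6892 = 31330*(1/6892) = 15665/3446 ≈ 4.5459)
sqrt(h + 17595) = sqrt(15665/3446 + 17595) = sqrt(60648035/3446) = 7*sqrt(4265165890)/3446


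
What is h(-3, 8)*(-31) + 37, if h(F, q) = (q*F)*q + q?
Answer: 5741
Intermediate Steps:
h(F, q) = q + F*q² (h(F, q) = (F*q)*q + q = F*q² + q = q + F*q²)
h(-3, 8)*(-31) + 37 = (8*(1 - 3*8))*(-31) + 37 = (8*(1 - 24))*(-31) + 37 = (8*(-23))*(-31) + 37 = -184*(-31) + 37 = 5704 + 37 = 5741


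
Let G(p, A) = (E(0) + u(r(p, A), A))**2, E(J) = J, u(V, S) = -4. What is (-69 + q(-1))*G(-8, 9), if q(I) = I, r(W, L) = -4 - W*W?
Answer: -1120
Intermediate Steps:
r(W, L) = -4 - W**2
G(p, A) = 16 (G(p, A) = (0 - 4)**2 = (-4)**2 = 16)
(-69 + q(-1))*G(-8, 9) = (-69 - 1)*16 = -70*16 = -1120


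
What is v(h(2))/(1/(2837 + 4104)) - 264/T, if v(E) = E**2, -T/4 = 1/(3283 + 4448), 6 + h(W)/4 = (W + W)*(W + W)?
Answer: 11615846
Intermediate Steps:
h(W) = -24 + 16*W**2 (h(W) = -24 + 4*((W + W)*(W + W)) = -24 + 4*((2*W)*(2*W)) = -24 + 4*(4*W**2) = -24 + 16*W**2)
T = -4/7731 (T = -4/(3283 + 4448) = -4/7731 ≈ -0.00051740)
v(h(2))/(1/(2837 + 4104)) - 264/T = (-24 + 16*2**2)**2/(1/(2837 + 4104)) - 264/(-4/7731) = (-24 + 16*4)**2/(1/6941) - 264*(-7731/4) = (-24 + 64)**2/(1/6941) + 510246 = 40**2*6941 + 510246 = 1600*6941 + 510246 = 11105600 + 510246 = 11615846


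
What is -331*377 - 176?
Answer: -124963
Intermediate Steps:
-331*377 - 176 = -124787 - 176 = -124963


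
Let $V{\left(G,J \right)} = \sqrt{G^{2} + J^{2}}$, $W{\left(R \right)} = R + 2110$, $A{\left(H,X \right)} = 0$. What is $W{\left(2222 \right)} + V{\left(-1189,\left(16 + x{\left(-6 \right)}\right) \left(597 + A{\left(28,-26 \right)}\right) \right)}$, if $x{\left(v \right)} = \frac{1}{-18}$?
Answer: $4332 + \frac{205 \sqrt{78829}}{6} \approx 13925.0$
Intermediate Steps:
$W{\left(R \right)} = 2110 + R$
$x{\left(v \right)} = - \frac{1}{18}$
$W{\left(2222 \right)} + V{\left(-1189,\left(16 + x{\left(-6 \right)}\right) \left(597 + A{\left(28,-26 \right)}\right) \right)} = \left(2110 + 2222\right) + \sqrt{\left(-1189\right)^{2} + \left(\left(16 - \frac{1}{18}\right) \left(597 + 0\right)\right)^{2}} = 4332 + \sqrt{1413721 + \left(\frac{287}{18} \cdot 597\right)^{2}} = 4332 + \sqrt{1413721 + \left(\frac{57113}{6}\right)^{2}} = 4332 + \sqrt{1413721 + \frac{3261894769}{36}} = 4332 + \sqrt{\frac{3312788725}{36}} = 4332 + \frac{205 \sqrt{78829}}{6}$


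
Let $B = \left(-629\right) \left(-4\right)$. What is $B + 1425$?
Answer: $3941$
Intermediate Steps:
$B = 2516$
$B + 1425 = 2516 + 1425 = 3941$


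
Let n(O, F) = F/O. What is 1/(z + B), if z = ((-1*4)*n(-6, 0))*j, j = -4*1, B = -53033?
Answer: -1/53033 ≈ -1.8856e-5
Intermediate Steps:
j = -4
z = 0 (z = ((-1*4)*(0/(-6)))*(-4) = -0*(-1)/6*(-4) = -4*0*(-4) = 0*(-4) = 0)
1/(z + B) = 1/(0 - 53033) = 1/(-53033) = -1/53033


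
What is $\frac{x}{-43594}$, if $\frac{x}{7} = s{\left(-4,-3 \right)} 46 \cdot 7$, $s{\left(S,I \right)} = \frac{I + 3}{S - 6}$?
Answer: $0$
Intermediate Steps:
$s{\left(S,I \right)} = \frac{3 + I}{-6 + S}$
$x = 0$ ($x = 7 \frac{3 - 3}{-6 - 4} \cdot 46 \cdot 7 = 7 \frac{1}{-10} \cdot 0 \cdot 46 \cdot 7 = 7 \left(- \frac{1}{10}\right) 0 \cdot 46 \cdot 7 = 7 \cdot 0 \cdot 46 \cdot 7 = 7 \cdot 0 \cdot 7 = 7 \cdot 0 = 0$)
$\frac{x}{-43594} = \frac{0}{-43594} = 0 \left(- \frac{1}{43594}\right) = 0$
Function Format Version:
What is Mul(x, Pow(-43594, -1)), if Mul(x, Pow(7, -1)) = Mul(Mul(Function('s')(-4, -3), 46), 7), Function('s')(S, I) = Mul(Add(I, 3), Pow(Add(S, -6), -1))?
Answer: 0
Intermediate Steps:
Function('s')(S, I) = Mul(Pow(Add(-6, S), -1), Add(3, I)) (Function('s')(S, I) = Mul(Add(3, I), Pow(Add(-6, S), -1)) = Mul(Pow(Add(-6, S), -1), Add(3, I)))
x = 0 (x = Mul(7, Mul(Mul(Mul(Pow(Add(-6, -4), -1), Add(3, -3)), 46), 7)) = Mul(7, Mul(Mul(Mul(Pow(-10, -1), 0), 46), 7)) = Mul(7, Mul(Mul(Mul(Rational(-1, 10), 0), 46), 7)) = Mul(7, Mul(Mul(0, 46), 7)) = Mul(7, Mul(0, 7)) = Mul(7, 0) = 0)
Mul(x, Pow(-43594, -1)) = Mul(0, Pow(-43594, -1)) = Mul(0, Rational(-1, 43594)) = 0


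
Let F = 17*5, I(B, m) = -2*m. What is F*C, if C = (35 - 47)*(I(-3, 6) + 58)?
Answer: -46920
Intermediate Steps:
F = 85
C = -552 (C = (35 - 47)*(-2*6 + 58) = -12*(-12 + 58) = -12*46 = -552)
F*C = 85*(-552) = -46920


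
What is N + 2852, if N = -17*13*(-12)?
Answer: 5504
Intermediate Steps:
N = 2652 (N = -221*(-12) = 2652)
N + 2852 = 2652 + 2852 = 5504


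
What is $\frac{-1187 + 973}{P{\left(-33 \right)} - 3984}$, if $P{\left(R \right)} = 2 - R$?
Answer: $\frac{214}{3949} \approx 0.054191$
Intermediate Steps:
$\frac{-1187 + 973}{P{\left(-33 \right)} - 3984} = \frac{-1187 + 973}{\left(2 - -33\right) - 3984} = - \frac{214}{\left(2 + 33\right) - 3984} = - \frac{214}{35 - 3984} = - \frac{214}{-3949} = \left(-214\right) \left(- \frac{1}{3949}\right) = \frac{214}{3949}$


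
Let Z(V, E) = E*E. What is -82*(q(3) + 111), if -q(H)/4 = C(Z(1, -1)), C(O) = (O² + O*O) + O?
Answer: -8118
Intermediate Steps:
Z(V, E) = E²
C(O) = O + 2*O² (C(O) = (O² + O²) + O = 2*O² + O = O + 2*O²)
q(H) = -12 (q(H) = -4*(-1)²*(1 + 2*(-1)²) = -4*(1 + 2*1) = -4*(1 + 2) = -4*3 = -12)
-82*(q(3) + 111) = -82*(-12 + 111) = -82*99 = -8118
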